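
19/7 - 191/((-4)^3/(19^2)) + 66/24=485105/448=1082.82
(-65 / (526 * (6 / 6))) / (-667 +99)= 65 / 298768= 0.00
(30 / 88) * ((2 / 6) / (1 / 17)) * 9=765 / 44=17.39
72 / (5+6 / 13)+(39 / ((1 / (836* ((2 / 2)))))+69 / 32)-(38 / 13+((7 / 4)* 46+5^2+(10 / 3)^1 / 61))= 32510.86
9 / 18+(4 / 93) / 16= 187 / 372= 0.50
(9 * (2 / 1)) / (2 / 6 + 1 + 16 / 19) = 513 / 62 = 8.27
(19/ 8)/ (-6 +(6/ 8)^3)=-152/ 357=-0.43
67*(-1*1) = -67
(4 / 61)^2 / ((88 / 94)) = 188 / 40931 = 0.00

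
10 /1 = 10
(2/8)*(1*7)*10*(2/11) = 3.18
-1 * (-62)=62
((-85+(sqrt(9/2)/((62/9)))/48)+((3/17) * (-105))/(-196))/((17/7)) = -40415/1156+63 * sqrt(2)/33728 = -34.96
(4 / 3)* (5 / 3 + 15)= 200 / 9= 22.22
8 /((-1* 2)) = -4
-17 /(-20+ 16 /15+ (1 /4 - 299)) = 1020 /19061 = 0.05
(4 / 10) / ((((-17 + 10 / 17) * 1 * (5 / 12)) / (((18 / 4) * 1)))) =-204 / 775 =-0.26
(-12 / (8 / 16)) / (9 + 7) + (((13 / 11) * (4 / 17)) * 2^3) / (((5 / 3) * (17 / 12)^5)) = -3361614213 / 2655132590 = -1.27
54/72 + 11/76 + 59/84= 1.60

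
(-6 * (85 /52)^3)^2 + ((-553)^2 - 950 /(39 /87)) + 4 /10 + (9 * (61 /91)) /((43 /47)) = 2264215139951514257 /7438691886080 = 304383.51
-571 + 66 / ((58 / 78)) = -13985 / 29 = -482.24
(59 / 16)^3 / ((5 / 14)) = 1437653 / 10240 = 140.40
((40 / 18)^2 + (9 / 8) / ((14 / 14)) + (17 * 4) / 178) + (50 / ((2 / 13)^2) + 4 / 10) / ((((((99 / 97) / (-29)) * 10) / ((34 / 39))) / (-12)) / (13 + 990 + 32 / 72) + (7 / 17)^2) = 1627456122893729417 / 130553897980680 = 12465.78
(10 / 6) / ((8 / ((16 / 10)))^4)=1 / 375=0.00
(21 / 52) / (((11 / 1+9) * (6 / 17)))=119 / 2080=0.06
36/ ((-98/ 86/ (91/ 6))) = -3354/ 7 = -479.14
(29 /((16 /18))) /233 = 0.14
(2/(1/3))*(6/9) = 4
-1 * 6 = -6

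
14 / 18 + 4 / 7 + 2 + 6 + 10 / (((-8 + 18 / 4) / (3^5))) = -43151 / 63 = -684.94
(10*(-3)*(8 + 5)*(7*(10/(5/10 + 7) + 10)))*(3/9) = -30940/3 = -10313.33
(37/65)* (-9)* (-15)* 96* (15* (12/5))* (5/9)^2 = 1065600/13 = 81969.23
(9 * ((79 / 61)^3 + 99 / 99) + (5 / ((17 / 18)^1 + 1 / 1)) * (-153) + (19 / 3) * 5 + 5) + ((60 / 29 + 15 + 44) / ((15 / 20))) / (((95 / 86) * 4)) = -4068087460058 / 13131985755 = -309.78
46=46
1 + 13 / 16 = 29 / 16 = 1.81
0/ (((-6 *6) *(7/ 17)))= 0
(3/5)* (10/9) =2/3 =0.67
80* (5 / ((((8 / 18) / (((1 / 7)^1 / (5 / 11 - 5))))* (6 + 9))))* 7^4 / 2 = -11319 / 5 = -2263.80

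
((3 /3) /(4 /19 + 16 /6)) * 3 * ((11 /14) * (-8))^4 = 160231104 /98441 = 1627.69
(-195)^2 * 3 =114075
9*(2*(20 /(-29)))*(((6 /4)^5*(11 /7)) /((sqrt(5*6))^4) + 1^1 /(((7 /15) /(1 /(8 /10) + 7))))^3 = -560150674870410657 /8148582400000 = -68742.10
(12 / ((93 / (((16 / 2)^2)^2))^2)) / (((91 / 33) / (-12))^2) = 3507914539008 / 7958041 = 440801.26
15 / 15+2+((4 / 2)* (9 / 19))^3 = 26409 / 6859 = 3.85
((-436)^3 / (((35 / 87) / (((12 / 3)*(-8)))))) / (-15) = -76914362368 / 175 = -439510642.10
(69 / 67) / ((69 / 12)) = 12 / 67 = 0.18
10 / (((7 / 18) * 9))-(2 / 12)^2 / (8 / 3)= 1913 / 672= 2.85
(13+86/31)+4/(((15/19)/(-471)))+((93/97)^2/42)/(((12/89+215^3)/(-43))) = -2370.63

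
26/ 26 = 1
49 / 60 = 0.82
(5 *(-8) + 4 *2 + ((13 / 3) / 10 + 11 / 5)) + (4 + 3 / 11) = -8281 / 330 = -25.09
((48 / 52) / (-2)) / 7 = -0.07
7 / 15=0.47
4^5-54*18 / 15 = 4796 / 5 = 959.20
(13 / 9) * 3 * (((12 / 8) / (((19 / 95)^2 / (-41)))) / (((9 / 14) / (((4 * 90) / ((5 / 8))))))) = -5969600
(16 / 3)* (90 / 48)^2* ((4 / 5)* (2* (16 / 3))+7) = 1165 / 4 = 291.25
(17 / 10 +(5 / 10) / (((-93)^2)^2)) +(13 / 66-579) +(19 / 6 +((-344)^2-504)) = 482433216055421 / 4114286055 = 117258.06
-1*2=-2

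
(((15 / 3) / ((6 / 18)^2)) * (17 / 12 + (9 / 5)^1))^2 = 335241 / 16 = 20952.56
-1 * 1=-1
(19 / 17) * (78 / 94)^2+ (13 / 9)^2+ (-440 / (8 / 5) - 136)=-1241489647 / 3041793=-408.14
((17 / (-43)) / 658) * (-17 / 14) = 289 / 396116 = 0.00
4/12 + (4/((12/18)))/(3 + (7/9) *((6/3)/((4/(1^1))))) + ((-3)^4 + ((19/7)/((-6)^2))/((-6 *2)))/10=3764245/368928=10.20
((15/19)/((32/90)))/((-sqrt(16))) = -675/1216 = -0.56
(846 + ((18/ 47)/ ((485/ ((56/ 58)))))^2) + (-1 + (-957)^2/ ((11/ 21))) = 764426110295478116/ 436993713025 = 1749284.00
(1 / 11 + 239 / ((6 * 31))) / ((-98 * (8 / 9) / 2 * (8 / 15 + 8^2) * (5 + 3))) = -126675 / 2070311936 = -0.00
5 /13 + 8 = 8.38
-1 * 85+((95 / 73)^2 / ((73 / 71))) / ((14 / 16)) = -83.12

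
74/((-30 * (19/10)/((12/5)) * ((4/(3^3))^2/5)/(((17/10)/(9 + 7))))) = -458541/6080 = -75.42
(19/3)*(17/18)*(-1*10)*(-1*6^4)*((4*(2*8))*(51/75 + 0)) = 16868352/5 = 3373670.40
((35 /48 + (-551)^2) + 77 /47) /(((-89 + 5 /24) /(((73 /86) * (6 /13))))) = -149999494143 /111975526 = -1339.57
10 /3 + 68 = 214 /3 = 71.33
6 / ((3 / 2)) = 4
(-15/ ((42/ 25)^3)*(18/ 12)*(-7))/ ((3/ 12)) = 78125/ 588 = 132.87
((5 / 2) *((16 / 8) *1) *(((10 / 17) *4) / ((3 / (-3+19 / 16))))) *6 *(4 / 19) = -2900 / 323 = -8.98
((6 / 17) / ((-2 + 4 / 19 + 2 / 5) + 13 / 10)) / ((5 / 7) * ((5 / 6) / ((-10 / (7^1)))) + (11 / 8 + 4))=-27360 / 34391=-0.80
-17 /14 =-1.21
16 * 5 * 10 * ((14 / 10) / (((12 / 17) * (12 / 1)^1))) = 1190 / 9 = 132.22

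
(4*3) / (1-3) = -6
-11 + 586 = 575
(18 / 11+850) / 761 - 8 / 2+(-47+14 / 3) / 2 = -1207813 / 50226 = -24.05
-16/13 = -1.23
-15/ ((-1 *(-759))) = -5/ 253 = -0.02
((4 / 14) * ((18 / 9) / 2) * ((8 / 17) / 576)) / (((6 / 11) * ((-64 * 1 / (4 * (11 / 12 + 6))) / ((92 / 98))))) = -20999 / 120911616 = -0.00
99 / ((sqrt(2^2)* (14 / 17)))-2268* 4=-252333 / 28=-9011.89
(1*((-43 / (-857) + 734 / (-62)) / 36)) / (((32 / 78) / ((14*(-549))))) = 2607743229 / 425072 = 6134.83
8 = 8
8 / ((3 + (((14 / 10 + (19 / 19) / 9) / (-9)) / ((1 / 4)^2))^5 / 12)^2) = 8548358525899403063203125000 / 80130974382181820216902758889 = 0.11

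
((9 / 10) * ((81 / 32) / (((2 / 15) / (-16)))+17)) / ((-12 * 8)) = 2.69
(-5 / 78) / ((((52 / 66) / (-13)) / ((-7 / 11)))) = -35 / 52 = -0.67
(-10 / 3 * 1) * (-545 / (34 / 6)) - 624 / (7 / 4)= -4282 / 119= -35.98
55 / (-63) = -55 / 63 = -0.87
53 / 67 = 0.79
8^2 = 64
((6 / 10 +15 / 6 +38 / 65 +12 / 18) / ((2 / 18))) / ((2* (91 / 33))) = 7.10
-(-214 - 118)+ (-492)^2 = 242396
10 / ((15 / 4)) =8 / 3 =2.67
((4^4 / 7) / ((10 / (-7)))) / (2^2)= -32 / 5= -6.40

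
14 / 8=7 / 4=1.75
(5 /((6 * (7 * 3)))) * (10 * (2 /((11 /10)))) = 500 /693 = 0.72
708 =708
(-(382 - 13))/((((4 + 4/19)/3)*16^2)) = -21033/20480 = -1.03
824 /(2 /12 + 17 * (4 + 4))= 4944 /817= 6.05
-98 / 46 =-49 / 23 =-2.13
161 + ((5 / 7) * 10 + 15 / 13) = 15406 / 91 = 169.30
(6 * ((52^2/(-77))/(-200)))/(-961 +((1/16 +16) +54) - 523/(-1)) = -32448/11332475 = -0.00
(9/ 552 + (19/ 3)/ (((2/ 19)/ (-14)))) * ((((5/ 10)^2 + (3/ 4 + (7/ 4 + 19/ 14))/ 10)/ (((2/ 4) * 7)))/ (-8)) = 41381351/ 2163840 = 19.12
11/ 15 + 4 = 71/ 15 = 4.73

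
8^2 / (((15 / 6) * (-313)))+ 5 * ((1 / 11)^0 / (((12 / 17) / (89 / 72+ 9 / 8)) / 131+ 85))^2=-32859375114461647 / 405185410284181685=-0.08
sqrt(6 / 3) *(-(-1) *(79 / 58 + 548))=31863 *sqrt(2) / 58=776.92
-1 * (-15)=15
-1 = -1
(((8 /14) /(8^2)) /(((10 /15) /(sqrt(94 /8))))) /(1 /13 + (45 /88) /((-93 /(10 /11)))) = 146289*sqrt(47) /1571248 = 0.64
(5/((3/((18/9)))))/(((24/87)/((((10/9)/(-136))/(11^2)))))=-725/888624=-0.00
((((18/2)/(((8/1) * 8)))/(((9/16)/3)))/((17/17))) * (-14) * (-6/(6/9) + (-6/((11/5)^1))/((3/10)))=4179/22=189.95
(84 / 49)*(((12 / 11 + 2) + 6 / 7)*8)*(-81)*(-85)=372786.35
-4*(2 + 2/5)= -48/5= -9.60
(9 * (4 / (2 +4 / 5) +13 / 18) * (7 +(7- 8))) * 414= 336582 / 7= 48083.14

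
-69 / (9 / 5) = -115 / 3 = -38.33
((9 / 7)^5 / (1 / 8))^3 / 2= 52708129816230144 / 4747561509943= 11102.15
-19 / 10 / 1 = -1.90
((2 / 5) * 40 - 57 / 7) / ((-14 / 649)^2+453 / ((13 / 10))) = 301158715 / 13356301546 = 0.02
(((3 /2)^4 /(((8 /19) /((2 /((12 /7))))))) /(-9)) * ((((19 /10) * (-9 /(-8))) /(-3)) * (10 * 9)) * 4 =204687 /512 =399.78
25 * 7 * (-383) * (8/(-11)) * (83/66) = 22252300/363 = 61301.10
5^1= 5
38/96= 19/48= 0.40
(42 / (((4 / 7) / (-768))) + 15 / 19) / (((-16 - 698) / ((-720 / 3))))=-42899880 / 2261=-18973.85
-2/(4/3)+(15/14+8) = 53/7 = 7.57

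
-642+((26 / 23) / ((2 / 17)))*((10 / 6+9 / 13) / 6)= -5744 / 9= -638.22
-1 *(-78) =78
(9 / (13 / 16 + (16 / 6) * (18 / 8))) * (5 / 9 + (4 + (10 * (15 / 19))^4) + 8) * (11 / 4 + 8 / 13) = 3199683391100 / 184664857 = 17326.98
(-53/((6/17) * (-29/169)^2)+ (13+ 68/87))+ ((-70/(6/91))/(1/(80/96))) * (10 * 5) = -746638007/15138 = -49322.10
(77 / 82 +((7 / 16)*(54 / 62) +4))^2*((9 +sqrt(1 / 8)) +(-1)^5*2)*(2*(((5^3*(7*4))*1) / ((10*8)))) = 2048350451175*sqrt(2) / 3308423168 +14338453158225 / 827105792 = 18211.28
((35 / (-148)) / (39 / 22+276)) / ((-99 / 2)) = 0.00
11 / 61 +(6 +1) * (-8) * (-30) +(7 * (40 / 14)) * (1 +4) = 108591 / 61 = 1780.18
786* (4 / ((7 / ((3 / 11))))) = 9432 / 77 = 122.49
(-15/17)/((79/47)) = -705/1343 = -0.52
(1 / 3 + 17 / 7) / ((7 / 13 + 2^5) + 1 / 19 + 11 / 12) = 57304 / 695219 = 0.08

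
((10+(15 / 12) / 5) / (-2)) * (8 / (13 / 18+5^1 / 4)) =-20.79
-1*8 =-8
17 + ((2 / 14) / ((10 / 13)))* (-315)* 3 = -317 / 2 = -158.50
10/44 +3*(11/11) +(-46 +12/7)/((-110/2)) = 621/154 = 4.03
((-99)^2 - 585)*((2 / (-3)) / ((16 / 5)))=-1920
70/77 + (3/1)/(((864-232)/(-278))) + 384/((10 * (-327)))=-1000179/1894420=-0.53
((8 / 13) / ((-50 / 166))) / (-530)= 332 / 86125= 0.00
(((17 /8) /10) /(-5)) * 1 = -17 /400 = -0.04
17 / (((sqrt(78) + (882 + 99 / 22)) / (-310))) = -6229140 / 1047739 + 21080 * sqrt(78) / 3143217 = -5.89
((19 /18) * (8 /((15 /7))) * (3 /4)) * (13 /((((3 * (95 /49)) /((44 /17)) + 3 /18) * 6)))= 143374 /54045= 2.65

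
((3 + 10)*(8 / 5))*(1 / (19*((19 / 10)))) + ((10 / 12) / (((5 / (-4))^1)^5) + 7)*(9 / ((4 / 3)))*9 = 409.24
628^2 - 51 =394333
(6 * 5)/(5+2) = 30/7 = 4.29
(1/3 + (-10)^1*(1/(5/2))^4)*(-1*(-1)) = 29/375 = 0.08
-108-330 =-438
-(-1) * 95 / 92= 95 / 92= 1.03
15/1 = 15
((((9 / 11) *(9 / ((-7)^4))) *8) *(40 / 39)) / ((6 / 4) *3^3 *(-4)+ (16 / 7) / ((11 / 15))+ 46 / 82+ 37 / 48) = -3400704 / 21291453001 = -0.00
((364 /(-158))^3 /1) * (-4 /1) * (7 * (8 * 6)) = 8102395392 /493039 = 16433.58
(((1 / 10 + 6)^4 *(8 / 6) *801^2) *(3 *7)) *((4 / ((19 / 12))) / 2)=373107228120522 / 11875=31419556052.25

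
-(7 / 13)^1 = -7 / 13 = -0.54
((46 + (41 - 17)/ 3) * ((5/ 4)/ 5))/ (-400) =-27/ 800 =-0.03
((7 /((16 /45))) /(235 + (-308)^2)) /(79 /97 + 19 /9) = 274995 /3886125536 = 0.00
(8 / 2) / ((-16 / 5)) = -5 / 4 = -1.25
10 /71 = 0.14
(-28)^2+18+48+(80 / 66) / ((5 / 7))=28106 / 33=851.70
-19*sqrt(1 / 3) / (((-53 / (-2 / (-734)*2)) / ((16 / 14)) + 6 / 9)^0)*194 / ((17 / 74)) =-272764*sqrt(3) / 51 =-9263.55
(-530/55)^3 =-1191016/1331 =-894.83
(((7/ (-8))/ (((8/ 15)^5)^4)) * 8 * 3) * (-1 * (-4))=-24227283.84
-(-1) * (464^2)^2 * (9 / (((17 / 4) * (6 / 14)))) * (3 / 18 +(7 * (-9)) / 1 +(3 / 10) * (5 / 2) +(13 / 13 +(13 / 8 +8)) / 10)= -237590648307712 / 17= -13975920488688.94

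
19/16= 1.19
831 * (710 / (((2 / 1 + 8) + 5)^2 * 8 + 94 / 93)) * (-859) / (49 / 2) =-47134128870 / 4103603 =-11486.04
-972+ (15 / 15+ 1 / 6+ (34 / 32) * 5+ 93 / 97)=-4491001 / 4656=-964.56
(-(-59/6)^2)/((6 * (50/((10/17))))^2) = -3481/9363600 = -0.00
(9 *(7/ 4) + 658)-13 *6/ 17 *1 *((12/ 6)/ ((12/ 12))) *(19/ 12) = 44827/ 68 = 659.22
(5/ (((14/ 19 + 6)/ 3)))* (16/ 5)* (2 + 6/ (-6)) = 57/ 8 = 7.12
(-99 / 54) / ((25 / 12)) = -22 / 25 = -0.88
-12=-12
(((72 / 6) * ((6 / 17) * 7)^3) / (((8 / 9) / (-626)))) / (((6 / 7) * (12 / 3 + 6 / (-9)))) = -1095705954 / 24565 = -44604.35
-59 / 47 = -1.26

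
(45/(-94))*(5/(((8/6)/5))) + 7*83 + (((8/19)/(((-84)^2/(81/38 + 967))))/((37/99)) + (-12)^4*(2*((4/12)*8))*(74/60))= 24076149569481/175778120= 136968.98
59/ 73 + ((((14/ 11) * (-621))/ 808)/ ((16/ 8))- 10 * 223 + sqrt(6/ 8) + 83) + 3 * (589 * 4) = sqrt(3)/ 2 + 3193069965/ 648824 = 4922.19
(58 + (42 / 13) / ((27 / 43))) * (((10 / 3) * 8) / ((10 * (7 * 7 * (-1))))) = -59104 / 17199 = -3.44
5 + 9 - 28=-14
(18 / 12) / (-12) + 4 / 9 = 23 / 72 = 0.32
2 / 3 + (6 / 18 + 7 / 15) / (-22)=104 / 165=0.63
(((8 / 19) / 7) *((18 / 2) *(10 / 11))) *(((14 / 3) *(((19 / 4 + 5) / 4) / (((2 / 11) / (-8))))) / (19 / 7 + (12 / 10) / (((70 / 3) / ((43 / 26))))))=-21294000 / 242003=-87.99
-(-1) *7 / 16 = 7 / 16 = 0.44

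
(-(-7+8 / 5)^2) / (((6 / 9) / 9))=-19683 / 50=-393.66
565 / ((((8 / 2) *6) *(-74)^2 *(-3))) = -565 / 394272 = -0.00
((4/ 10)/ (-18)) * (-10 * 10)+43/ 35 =1087/ 315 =3.45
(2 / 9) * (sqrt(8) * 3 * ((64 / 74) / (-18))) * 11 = -704 * sqrt(2) / 999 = -1.00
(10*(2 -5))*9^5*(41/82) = -885735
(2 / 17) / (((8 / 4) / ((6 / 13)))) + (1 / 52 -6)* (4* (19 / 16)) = -100357 / 3536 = -28.38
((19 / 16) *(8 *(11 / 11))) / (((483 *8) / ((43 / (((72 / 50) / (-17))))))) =-347225 / 278208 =-1.25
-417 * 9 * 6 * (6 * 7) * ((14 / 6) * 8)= -17654112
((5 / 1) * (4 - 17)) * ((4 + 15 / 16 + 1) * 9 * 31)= -1722825 / 16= -107676.56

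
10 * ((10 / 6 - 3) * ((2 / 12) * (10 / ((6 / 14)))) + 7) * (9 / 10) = 49 / 3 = 16.33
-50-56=-106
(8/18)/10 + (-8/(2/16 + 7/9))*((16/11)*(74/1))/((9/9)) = -1227514/1287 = -953.78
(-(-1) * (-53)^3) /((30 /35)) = -173689.83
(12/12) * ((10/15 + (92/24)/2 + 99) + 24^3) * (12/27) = 167107/27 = 6189.15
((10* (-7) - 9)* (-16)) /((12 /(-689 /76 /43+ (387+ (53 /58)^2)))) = 84161991140 /2061291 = 40829.75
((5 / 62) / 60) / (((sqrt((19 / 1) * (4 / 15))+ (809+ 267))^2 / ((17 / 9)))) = 0.00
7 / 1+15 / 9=26 / 3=8.67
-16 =-16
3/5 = 0.60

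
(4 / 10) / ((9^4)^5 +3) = 1 / 30394163647642322010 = 0.00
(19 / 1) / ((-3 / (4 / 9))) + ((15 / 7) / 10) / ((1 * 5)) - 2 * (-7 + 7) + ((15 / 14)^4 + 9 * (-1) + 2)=-43844561 / 5186160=-8.45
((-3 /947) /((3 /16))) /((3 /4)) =-0.02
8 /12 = 2 /3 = 0.67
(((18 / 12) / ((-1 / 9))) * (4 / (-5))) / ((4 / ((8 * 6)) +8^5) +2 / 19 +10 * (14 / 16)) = 6156 / 18682855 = 0.00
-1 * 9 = -9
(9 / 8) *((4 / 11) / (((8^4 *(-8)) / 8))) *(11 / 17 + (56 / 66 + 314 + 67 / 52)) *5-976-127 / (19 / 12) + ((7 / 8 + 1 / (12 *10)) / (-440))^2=-1056.37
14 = 14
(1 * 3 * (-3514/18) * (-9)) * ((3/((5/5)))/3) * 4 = 21084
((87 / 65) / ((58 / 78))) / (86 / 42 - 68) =-189 / 6925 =-0.03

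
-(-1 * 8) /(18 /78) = 104 /3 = 34.67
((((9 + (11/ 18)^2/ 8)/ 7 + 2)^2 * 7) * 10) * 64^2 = 142740366760/ 45927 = 3107983.69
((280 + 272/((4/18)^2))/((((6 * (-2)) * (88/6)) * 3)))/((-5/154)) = 10129/30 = 337.63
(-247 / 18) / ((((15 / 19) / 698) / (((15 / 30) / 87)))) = -1637857 / 23490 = -69.73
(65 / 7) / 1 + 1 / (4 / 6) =151 / 14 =10.79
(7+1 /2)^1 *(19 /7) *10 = 1425 /7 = 203.57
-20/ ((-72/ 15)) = 25/ 6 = 4.17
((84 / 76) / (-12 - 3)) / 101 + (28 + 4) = 307033 / 9595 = 32.00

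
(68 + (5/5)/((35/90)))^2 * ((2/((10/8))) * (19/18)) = 18546736/2205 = 8411.22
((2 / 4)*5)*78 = 195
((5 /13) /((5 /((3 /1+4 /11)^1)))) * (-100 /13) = -3700 /1859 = -1.99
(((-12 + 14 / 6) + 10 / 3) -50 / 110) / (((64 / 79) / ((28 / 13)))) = -7742 / 429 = -18.05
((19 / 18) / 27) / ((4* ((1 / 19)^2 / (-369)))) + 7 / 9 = -281051 / 216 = -1301.16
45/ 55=9/ 11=0.82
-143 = -143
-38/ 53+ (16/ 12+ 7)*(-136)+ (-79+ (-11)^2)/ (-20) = -1806479/ 1590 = -1136.15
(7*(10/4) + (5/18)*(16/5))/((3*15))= 331/810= 0.41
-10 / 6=-1.67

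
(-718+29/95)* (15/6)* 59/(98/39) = -156884481/3724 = -42127.95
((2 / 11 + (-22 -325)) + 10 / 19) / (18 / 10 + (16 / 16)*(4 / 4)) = -361875 / 2926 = -123.68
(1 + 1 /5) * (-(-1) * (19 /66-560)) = -36941 /55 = -671.65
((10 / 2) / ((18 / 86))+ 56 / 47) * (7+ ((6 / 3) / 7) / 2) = 530450 / 2961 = 179.15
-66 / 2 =-33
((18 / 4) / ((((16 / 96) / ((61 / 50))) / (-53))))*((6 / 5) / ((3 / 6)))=-4189.97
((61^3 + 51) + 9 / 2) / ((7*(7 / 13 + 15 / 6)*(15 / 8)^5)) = 193427832832 / 419934375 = 460.61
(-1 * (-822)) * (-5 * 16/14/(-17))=32880/119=276.30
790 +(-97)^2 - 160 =10039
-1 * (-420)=420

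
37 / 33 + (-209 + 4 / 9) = -20536 / 99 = -207.43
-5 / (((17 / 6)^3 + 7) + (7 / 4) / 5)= -0.17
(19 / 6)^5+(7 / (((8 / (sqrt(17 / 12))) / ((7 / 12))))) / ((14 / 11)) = 318.91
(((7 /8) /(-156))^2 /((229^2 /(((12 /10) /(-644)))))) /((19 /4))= -7 /29744065328640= -0.00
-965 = -965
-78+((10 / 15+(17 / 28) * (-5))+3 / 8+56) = -4031 / 168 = -23.99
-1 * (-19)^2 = -361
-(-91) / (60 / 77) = 7007 / 60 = 116.78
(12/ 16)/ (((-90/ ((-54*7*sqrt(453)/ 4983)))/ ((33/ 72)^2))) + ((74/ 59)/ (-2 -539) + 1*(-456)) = -14555138/ 31919 + 77*sqrt(453)/ 579840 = -456.00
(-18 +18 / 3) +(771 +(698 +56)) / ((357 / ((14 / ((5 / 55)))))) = 645.84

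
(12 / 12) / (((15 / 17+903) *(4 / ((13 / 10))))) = 17 / 47280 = 0.00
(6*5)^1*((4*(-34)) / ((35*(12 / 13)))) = -884 / 7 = -126.29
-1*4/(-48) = 1/12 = 0.08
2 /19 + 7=135 /19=7.11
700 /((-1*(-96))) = 175 /24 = 7.29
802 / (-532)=-401 / 266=-1.51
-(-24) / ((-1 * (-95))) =24 / 95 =0.25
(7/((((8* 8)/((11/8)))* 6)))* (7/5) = 539/15360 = 0.04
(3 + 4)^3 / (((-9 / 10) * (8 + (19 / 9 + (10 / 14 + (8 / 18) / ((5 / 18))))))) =-60025 / 1957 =-30.67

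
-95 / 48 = -1.98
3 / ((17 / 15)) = 45 / 17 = 2.65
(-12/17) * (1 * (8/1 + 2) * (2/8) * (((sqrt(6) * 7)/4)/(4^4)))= -105 * sqrt(6)/8704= -0.03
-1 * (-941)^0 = -1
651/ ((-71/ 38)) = -24738/ 71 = -348.42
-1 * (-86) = 86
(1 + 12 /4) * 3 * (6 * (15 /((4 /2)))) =540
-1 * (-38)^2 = -1444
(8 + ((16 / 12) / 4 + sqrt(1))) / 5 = 28 / 15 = 1.87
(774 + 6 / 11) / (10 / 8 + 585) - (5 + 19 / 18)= -439643 / 92862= -4.73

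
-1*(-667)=667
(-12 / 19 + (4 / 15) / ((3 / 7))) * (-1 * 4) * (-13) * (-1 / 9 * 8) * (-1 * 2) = -6656 / 7695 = -0.86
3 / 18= 1 / 6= 0.17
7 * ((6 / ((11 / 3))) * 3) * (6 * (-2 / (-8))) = 567 / 11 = 51.55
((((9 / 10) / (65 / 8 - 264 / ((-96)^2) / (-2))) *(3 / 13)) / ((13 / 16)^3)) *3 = 127401984 / 892674055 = 0.14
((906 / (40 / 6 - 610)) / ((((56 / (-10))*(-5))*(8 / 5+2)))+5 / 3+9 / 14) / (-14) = -69775 / 425712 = -0.16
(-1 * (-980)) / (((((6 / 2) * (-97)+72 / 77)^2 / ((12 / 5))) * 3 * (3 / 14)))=65076704 / 1496556675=0.04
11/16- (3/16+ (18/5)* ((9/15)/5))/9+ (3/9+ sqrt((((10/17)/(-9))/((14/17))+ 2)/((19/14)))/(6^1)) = 11* sqrt(38)/342+ 119/125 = 1.15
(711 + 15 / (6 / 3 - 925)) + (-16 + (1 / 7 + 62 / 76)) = 170866385 / 245518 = 695.94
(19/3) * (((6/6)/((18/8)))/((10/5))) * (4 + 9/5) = 1102/135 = 8.16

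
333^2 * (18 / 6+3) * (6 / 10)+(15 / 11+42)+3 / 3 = 399244.76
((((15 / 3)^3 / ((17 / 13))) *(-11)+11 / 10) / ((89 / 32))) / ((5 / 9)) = -25713072 / 37825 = -679.79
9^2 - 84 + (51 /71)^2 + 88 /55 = -22282 /25205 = -0.88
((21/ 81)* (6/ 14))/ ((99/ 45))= 5/ 99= 0.05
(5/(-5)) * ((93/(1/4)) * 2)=-744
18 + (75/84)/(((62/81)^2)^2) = 8523441369/413737408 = 20.60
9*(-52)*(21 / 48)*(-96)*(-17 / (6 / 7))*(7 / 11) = -2728908 / 11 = -248082.55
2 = 2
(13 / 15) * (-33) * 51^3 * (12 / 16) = -56907279 / 20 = -2845363.95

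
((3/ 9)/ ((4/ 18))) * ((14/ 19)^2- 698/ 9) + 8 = -116443/ 1083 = -107.52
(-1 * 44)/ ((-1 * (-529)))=-0.08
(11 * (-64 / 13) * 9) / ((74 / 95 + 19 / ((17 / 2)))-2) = -480.54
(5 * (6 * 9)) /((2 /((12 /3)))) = 540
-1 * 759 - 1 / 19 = -14422 / 19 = -759.05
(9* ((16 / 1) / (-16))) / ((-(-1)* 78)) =-3 / 26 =-0.12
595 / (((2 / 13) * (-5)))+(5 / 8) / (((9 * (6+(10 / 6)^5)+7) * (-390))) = -767757545 / 992576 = -773.50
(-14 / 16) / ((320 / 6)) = -21 / 1280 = -0.02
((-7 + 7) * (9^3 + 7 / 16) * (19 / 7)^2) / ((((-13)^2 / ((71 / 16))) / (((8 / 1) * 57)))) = 0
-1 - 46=-47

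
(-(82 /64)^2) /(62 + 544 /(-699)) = -1175019 /43821056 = -0.03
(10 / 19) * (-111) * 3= -175.26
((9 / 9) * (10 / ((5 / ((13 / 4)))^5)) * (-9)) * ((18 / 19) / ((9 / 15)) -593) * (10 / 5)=37549974969 / 3040000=12351.97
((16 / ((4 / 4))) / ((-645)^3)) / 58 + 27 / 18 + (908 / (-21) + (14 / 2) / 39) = -58858545121081 / 1416278067750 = -41.56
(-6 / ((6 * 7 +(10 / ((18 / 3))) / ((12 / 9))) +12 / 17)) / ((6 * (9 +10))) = -68 / 56791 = -0.00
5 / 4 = 1.25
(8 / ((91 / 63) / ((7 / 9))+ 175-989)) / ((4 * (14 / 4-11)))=28 / 85275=0.00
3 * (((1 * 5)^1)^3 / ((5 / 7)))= 525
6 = 6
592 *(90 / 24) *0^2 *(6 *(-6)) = 0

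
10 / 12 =5 / 6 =0.83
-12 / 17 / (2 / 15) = -90 / 17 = -5.29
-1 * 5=-5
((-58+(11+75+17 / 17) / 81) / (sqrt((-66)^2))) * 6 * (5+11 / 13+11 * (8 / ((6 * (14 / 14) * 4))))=-570227 / 11583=-49.23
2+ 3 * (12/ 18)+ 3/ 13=55/ 13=4.23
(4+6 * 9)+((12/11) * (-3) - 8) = 514/11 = 46.73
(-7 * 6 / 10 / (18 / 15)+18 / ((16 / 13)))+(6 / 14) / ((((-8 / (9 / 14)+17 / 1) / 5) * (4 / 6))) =27163 / 2296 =11.83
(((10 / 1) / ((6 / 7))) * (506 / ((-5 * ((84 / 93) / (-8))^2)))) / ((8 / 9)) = -729399 / 7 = -104199.86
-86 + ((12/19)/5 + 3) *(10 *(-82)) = -2649.58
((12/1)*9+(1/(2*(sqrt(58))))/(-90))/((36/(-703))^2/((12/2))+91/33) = 1761360876/44980147 - 5436299*sqrt(58)/156530911560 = 39.16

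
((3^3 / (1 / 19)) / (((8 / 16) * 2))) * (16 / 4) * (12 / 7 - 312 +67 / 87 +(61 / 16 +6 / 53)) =-26986604229 / 43036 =-627070.46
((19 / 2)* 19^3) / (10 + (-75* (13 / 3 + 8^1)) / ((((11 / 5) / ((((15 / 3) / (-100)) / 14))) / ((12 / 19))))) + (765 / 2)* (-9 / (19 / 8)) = 2740288937 / 608665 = 4502.13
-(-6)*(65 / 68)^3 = 823875 / 157216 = 5.24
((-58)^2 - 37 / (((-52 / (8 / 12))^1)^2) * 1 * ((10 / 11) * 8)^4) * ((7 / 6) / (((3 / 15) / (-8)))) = -10434746672560 / 66806883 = -156192.69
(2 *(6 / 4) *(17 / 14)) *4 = 102 / 7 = 14.57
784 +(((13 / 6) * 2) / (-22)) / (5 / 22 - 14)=712669 / 909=784.01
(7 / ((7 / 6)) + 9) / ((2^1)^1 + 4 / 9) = 135 / 22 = 6.14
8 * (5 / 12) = 3.33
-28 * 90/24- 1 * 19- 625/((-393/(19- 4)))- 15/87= -381106/3799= -100.32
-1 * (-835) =835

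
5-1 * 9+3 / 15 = -19 / 5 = -3.80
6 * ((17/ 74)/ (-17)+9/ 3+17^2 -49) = 53943/ 37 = 1457.92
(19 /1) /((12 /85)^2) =137275 /144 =953.30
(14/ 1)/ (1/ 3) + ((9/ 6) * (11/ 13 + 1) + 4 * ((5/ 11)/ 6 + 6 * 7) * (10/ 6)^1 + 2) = 421202/ 1287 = 327.27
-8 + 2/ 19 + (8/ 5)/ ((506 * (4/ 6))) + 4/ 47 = -8816752/ 1129645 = -7.80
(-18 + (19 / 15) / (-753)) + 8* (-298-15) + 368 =-24329449 / 11295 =-2154.00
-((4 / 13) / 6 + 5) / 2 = -197 / 78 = -2.53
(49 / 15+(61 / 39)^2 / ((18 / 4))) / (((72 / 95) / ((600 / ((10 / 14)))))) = 173430005 / 41067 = 4223.10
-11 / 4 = -2.75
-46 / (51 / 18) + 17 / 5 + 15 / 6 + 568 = 94803 / 170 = 557.66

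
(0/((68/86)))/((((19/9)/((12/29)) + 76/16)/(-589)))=0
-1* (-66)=66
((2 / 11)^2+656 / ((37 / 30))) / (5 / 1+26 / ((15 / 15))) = 2381428 / 138787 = 17.16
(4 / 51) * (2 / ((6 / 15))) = 20 / 51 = 0.39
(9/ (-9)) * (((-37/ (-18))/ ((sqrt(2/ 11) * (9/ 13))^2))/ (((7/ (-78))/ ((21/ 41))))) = 894179/ 6642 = 134.62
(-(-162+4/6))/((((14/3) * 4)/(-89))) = -10769/14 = -769.21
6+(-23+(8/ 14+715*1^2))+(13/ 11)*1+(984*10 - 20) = 810021/ 77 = 10519.75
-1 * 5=-5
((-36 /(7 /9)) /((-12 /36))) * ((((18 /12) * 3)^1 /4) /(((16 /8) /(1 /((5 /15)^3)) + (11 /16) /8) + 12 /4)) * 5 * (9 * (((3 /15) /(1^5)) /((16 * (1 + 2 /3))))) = 6377292 /382235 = 16.68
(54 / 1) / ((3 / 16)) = 288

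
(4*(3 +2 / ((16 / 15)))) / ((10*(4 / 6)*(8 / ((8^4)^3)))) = 125627793408 / 5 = 25125558681.60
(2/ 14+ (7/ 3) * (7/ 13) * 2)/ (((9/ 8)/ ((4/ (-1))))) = -23200/ 2457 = -9.44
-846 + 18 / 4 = -1683 / 2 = -841.50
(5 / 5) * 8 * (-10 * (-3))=240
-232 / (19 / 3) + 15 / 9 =-1993 / 57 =-34.96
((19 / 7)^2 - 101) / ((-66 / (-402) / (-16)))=9124.93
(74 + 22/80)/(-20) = -2971/800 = -3.71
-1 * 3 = -3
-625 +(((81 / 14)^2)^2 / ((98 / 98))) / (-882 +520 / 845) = -275666187373 / 440170528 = -626.27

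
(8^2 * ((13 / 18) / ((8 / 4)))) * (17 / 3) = 3536 / 27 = 130.96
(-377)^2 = 142129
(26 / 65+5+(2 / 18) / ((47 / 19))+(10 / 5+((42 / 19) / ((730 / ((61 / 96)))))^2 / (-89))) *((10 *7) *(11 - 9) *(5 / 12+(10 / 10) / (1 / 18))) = 21353715299190237691 / 1112434660500480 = 19195.48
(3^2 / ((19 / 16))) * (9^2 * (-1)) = -11664 / 19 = -613.89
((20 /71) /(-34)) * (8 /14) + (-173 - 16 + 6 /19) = -30290425 /160531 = -188.69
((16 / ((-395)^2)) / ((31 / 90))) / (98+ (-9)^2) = 288 / 173156545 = 0.00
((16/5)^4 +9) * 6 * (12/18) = 284644/625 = 455.43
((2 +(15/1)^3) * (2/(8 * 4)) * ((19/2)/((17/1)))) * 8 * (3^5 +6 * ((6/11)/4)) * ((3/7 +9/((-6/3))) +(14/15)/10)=-10890905127/11900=-915202.11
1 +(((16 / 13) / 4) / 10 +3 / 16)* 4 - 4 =-553 / 260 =-2.13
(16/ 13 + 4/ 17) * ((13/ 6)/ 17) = 54/ 289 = 0.19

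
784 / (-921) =-784 / 921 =-0.85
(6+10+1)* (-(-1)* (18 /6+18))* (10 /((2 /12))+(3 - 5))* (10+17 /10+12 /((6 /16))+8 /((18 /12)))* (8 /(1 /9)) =365502312 /5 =73100462.40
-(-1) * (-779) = -779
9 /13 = 0.69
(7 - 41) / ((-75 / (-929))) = -31586 / 75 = -421.15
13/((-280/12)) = -39/70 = -0.56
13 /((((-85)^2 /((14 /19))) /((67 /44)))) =6097 /3020050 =0.00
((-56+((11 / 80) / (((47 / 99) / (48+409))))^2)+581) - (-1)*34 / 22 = 2806347543419 / 155513600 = 18045.67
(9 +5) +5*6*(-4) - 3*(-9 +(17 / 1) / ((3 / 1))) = -96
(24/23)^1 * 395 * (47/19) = 445560/437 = 1019.59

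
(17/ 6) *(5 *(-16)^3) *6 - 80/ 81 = -28201040/ 81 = -348160.99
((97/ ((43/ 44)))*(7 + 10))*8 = 580448/ 43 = 13498.79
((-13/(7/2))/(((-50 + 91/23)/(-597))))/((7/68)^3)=-37418036864/847553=-44148.32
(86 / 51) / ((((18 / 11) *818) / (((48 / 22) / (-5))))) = -172 / 312885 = -0.00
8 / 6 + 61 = 187 / 3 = 62.33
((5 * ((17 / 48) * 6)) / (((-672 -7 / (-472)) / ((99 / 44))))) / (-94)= 45135 / 119258552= 0.00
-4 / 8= -1 / 2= -0.50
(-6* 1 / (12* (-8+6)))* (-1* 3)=-3 / 4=-0.75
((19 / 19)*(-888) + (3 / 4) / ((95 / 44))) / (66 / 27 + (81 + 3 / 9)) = -758943 / 71630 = -10.60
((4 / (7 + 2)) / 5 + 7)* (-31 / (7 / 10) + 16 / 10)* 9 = -2723.35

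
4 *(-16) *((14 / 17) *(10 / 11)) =-8960 / 187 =-47.91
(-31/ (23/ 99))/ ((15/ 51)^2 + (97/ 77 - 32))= 68294457/ 15689174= 4.35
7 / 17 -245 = -4158 / 17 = -244.59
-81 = -81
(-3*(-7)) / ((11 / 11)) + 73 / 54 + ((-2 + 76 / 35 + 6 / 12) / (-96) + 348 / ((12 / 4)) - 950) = -49088903 / 60480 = -811.66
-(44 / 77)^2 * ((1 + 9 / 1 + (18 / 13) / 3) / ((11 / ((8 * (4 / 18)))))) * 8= -278528 / 63063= -4.42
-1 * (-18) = 18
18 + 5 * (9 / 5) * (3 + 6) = 99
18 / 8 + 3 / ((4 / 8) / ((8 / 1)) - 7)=269 / 148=1.82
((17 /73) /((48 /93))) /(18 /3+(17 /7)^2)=25823 /680944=0.04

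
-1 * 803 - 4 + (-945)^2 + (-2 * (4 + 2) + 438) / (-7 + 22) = 4461232 / 5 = 892246.40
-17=-17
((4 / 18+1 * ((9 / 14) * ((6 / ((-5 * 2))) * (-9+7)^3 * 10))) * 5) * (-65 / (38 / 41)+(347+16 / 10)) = 51797911 / 1197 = 43273.11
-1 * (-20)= 20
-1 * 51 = -51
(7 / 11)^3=343 / 1331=0.26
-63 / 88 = -0.72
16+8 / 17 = 280 / 17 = 16.47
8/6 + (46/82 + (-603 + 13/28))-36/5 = -10467029/17220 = -607.84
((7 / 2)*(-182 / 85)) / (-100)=637 / 8500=0.07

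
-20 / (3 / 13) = -260 / 3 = -86.67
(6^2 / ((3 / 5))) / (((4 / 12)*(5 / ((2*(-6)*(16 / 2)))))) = -3456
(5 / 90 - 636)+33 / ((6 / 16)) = -9863 / 18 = -547.94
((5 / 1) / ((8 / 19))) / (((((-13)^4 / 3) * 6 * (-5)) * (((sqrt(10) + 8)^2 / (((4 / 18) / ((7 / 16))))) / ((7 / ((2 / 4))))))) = -1406 / 187388721 + 304 * sqrt(10) / 187388721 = -0.00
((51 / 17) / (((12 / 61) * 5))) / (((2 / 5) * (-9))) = -61 / 72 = -0.85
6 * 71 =426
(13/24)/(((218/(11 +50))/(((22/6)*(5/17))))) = 43615/266832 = 0.16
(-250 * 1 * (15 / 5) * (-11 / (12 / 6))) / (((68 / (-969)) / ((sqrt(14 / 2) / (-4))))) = 235125 * sqrt(7) / 16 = 38880.14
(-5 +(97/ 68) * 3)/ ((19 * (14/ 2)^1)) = -7/ 1292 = -0.01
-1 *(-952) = 952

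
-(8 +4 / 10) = -42 / 5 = -8.40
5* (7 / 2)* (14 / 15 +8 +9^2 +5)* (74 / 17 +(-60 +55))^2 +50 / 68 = 1207403 / 1734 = 696.31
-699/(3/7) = -1631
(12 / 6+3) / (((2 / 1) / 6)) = 15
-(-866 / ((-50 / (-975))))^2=-285170769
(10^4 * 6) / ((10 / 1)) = 6000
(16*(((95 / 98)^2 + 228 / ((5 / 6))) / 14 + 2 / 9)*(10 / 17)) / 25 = 479980532 / 64286775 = 7.47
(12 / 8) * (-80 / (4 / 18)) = -540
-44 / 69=-0.64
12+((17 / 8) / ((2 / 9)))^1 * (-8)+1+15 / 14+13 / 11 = -4716 / 77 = -61.25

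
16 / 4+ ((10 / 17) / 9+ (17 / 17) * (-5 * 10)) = -7028 / 153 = -45.93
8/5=1.60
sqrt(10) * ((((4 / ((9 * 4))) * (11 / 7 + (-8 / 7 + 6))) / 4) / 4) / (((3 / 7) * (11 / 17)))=85 * sqrt(10) / 528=0.51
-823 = -823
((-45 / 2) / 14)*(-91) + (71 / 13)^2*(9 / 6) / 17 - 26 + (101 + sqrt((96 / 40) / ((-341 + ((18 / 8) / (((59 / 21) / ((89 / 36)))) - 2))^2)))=1888*sqrt(15) / 1609615 + 2572851 / 11492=223.89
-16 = -16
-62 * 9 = -558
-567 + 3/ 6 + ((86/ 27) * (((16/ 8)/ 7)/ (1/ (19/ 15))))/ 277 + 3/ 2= -443688407/ 785295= -565.00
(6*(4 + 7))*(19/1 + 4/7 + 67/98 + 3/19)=1347.26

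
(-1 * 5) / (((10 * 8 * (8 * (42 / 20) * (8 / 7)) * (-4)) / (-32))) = -5 / 192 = -0.03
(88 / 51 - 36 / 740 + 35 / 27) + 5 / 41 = 10775599 / 3481515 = 3.10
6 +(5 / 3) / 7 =131 / 21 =6.24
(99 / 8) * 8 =99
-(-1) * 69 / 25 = 69 / 25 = 2.76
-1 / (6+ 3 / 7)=-7 / 45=-0.16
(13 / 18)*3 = 13 / 6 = 2.17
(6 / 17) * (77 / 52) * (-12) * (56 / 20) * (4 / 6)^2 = -7.80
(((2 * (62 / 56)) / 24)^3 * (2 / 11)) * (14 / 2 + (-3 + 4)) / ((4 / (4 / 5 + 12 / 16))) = 923521 / 2086318080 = 0.00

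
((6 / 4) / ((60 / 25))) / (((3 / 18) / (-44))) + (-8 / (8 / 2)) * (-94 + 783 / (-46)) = 1312 / 23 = 57.04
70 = 70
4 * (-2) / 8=-1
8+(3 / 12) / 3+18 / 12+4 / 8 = 121 / 12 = 10.08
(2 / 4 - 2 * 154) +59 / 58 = -8888 / 29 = -306.48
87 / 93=29 / 31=0.94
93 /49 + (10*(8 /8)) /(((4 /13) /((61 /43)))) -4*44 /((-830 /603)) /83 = 7191249631 /145151230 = 49.54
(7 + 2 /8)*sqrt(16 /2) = 29*sqrt(2) /2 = 20.51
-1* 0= 0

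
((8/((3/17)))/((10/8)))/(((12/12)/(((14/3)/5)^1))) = 7616/225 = 33.85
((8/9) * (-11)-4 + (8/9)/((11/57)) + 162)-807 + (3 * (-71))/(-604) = -39095765/59796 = -653.82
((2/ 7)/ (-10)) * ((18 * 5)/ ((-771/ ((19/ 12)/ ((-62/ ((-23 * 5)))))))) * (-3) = -6555/ 223076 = -0.03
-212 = -212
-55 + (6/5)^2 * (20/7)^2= -2119/49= -43.24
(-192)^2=36864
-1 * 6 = -6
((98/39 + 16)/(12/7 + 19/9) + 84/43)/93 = 0.07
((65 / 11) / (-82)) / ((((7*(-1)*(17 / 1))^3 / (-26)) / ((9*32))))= -243360 / 760006709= -0.00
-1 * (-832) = 832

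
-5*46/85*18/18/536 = -23/4556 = -0.01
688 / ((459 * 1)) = 688 / 459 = 1.50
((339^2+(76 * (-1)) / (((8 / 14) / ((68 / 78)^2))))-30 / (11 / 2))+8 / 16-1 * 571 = 3822831455 / 33462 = 114243.96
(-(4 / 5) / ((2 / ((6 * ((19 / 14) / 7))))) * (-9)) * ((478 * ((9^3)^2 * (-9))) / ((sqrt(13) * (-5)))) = 2345701920732 * sqrt(13) / 15925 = 531086251.31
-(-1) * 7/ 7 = 1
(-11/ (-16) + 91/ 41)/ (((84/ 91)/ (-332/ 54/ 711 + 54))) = 3211897169/ 18889848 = 170.03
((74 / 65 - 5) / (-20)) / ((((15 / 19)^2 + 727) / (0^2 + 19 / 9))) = 1721609 / 3073262400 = 0.00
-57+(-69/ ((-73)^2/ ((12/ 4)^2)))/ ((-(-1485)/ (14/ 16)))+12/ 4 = -126617201/ 2344760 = -54.00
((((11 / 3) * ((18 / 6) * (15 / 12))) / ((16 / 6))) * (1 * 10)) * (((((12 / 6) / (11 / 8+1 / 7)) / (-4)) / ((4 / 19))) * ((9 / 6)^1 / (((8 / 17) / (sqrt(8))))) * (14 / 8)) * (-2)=460845 * sqrt(2) / 256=2545.83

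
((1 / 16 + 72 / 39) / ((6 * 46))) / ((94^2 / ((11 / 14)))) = 4367 / 7101599232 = 0.00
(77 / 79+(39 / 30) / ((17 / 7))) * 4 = 40558 / 6715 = 6.04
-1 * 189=-189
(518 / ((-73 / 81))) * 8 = -335664 / 73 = -4598.14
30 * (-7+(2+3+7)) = 150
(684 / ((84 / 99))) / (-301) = -5643 / 2107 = -2.68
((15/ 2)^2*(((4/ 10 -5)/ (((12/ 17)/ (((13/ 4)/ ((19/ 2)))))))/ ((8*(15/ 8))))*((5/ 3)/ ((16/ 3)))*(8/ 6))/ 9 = -0.39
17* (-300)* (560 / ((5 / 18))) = -10281600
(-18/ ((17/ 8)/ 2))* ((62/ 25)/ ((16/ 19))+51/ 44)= -69.53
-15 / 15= -1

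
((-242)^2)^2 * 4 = 13718968384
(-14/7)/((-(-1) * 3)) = -2/3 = -0.67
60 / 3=20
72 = 72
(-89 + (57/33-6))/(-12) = 171/22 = 7.77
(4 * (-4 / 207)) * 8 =-128 / 207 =-0.62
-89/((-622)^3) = 89/240641848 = 0.00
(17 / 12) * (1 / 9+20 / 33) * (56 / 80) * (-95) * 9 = -160531 / 264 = -608.07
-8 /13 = -0.62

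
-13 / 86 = -0.15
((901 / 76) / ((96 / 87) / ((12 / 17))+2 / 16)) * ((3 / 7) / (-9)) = -52258 / 156275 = -0.33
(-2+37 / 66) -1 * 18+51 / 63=-2869 / 154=-18.63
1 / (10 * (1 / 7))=7 / 10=0.70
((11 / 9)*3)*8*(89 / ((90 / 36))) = 15664 / 15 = 1044.27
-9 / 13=-0.69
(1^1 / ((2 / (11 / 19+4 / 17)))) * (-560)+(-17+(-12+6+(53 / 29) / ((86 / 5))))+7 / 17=-201768789 / 805562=-250.47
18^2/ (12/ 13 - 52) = -6.34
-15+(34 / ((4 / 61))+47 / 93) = 93745 / 186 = 504.01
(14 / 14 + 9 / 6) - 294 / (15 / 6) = -1151 / 10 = -115.10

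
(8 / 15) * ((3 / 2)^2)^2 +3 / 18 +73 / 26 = 2213 / 390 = 5.67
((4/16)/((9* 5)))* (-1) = -1/180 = -0.01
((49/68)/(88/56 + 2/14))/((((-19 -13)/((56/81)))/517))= -1241317/264384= -4.70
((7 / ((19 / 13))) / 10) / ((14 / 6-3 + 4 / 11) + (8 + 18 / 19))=3003 / 54200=0.06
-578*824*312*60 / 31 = -8915811840 / 31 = -287606833.55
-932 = -932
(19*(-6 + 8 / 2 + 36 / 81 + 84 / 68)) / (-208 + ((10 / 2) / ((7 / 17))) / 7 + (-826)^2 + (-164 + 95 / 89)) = -213689 / 23946880068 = -0.00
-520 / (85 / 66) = -6864 / 17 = -403.76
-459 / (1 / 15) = -6885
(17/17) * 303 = 303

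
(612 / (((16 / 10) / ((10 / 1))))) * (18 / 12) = 11475 / 2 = 5737.50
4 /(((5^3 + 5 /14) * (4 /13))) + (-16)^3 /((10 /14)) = -5734.30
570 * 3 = 1710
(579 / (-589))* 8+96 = 51912 / 589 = 88.14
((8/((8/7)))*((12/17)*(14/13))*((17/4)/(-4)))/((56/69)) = -1449/208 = -6.97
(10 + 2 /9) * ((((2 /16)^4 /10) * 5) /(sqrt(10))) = 23 * sqrt(10) /184320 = 0.00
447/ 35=12.77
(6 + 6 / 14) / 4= 45 / 28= 1.61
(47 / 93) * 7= 3.54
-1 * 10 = -10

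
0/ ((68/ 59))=0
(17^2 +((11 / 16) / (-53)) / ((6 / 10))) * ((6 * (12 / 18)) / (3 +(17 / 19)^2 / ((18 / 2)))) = 796179363 / 2127632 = 374.21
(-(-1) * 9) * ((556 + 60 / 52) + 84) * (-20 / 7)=-1500300 / 91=-16486.81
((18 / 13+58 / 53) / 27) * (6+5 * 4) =3416 / 1431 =2.39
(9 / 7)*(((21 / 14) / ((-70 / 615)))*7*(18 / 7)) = -29889 / 98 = -304.99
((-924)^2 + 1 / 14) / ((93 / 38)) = 227104435 / 651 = 348854.74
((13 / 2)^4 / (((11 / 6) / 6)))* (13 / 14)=3341637 / 616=5424.74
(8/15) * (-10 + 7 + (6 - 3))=0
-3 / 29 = -0.10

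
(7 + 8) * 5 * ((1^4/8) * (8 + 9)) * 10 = 6375/4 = 1593.75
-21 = -21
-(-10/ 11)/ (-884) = -5/ 4862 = -0.00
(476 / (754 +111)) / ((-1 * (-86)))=238 / 37195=0.01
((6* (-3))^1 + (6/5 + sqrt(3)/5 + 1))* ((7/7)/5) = -79/25 + sqrt(3)/25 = -3.09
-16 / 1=-16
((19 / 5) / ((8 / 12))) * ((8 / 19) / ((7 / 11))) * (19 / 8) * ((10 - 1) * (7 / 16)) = 35.27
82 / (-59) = -1.39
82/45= 1.82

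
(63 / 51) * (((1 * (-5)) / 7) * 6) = -5.29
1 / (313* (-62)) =-1 / 19406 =-0.00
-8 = -8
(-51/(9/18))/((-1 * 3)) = 34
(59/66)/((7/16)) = 472/231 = 2.04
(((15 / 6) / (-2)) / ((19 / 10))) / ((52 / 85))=-2125 / 1976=-1.08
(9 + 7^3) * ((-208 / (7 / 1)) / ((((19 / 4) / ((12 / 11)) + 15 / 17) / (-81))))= 161789.47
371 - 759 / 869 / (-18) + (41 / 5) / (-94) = 20660689 / 55695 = 370.96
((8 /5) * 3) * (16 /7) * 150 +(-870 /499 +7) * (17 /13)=75042377 /45409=1652.59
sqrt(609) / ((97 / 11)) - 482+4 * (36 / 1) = -338+11 * sqrt(609) / 97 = -335.20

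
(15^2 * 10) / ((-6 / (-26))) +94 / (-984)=4796953 / 492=9749.90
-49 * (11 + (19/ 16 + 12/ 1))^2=-7338681/ 256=-28666.72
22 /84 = 11 /42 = 0.26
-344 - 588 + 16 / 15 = -13964 / 15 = -930.93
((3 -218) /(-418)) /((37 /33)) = 645 /1406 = 0.46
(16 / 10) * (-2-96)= -784 / 5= -156.80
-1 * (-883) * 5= 4415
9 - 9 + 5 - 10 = -5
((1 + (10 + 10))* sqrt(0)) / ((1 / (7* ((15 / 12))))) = 0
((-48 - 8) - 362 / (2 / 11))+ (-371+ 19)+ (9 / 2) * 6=-2372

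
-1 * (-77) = 77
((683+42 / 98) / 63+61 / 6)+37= 51169 / 882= 58.01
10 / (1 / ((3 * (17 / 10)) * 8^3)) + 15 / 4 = 104463 / 4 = 26115.75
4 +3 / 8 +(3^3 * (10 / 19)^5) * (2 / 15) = 89543465 / 19808792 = 4.52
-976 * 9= -8784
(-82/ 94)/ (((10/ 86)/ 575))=-202745/ 47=-4313.72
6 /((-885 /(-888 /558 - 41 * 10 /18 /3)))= 15374 /246915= 0.06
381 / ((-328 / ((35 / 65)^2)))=-18669 / 55432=-0.34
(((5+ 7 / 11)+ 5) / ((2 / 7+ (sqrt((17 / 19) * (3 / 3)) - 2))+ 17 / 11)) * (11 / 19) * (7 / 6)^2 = 637637 / 390328+ 3776773 * sqrt(323) / 7416232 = 10.79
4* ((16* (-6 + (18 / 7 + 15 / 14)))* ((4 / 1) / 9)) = -1408 / 21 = -67.05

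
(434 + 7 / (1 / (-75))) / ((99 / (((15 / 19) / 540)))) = -91 / 67716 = -0.00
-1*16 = -16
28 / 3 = 9.33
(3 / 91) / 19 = 3 / 1729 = 0.00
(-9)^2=81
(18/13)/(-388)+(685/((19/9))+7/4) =31263631/95836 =326.22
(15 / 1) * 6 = 90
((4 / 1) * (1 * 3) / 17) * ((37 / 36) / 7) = 37 / 357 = 0.10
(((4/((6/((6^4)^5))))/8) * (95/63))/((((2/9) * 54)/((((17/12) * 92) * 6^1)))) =209580255024906240/7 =29940036432129462.86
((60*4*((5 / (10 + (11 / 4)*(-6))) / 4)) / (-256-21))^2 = 360000 / 12967201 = 0.03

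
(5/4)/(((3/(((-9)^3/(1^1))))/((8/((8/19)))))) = -23085/4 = -5771.25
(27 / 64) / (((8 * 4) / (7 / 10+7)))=2079 / 20480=0.10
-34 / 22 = -17 / 11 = -1.55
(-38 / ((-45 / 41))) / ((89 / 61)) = 95038 / 4005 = 23.73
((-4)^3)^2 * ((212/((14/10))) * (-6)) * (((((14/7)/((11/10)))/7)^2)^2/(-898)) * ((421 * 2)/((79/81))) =142136023449600000/8728394621177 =16284.33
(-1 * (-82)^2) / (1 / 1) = -6724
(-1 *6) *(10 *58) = -3480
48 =48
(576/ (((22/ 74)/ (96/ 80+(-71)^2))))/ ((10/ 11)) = 268648416/ 25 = 10745936.64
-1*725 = -725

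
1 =1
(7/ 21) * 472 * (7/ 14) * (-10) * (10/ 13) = -23600/ 39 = -605.13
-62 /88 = -31 /44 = -0.70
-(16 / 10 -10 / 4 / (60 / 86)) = 119 / 60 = 1.98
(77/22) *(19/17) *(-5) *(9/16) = -5985/544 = -11.00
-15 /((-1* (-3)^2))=5 /3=1.67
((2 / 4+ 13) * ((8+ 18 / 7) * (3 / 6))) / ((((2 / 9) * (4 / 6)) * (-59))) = -26973 / 3304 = -8.16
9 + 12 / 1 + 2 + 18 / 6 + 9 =35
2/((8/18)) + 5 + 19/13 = 285/26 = 10.96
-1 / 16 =-0.06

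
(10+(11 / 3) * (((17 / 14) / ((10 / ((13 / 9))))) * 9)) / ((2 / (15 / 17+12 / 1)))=484063 / 4760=101.69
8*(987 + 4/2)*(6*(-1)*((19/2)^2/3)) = -1428116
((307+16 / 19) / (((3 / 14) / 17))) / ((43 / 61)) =84915782 / 2451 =34645.36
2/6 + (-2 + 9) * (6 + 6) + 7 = 274/3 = 91.33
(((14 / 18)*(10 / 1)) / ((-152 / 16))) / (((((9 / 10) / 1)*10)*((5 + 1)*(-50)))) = 7 / 23085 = 0.00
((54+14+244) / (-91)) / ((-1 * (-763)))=-24 / 5341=-0.00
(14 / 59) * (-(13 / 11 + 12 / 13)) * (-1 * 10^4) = 42140000 / 8437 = 4994.67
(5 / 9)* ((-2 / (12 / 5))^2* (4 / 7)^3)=2000 / 27783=0.07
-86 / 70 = -43 / 35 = -1.23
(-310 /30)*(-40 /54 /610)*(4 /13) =248 /64233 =0.00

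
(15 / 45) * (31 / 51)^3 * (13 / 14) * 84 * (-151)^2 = 17660879366 / 132651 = 133137.93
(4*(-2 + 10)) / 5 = 32 / 5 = 6.40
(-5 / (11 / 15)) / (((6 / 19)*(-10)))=95 / 44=2.16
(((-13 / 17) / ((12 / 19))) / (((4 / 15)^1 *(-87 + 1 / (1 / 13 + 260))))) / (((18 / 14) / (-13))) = -126657895 / 240013344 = -0.53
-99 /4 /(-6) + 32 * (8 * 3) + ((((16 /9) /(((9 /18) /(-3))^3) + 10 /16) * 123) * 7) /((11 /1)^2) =-946635 /484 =-1955.86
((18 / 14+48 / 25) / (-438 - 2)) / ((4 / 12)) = -0.02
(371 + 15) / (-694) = -0.56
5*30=150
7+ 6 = 13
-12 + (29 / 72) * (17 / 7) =-5555 / 504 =-11.02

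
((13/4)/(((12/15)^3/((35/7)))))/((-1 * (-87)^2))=-8125/1937664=-0.00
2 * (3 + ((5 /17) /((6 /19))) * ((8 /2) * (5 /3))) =2818 /153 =18.42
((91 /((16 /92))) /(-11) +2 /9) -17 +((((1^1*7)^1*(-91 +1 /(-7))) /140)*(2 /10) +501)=435.74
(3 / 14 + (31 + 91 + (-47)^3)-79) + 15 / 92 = -66834077 / 644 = -103779.62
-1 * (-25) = 25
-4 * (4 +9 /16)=-73 /4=-18.25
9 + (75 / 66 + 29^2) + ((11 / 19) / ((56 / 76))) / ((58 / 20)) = 3802385 / 4466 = 851.41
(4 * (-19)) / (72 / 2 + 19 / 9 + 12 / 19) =-12996 / 6625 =-1.96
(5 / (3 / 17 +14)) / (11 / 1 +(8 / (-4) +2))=85 / 2651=0.03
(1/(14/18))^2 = 81/49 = 1.65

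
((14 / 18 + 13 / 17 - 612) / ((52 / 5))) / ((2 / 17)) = -58375 / 117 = -498.93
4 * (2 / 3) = 8 / 3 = 2.67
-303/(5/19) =-5757/5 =-1151.40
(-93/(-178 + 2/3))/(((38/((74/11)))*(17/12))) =30969/472549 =0.07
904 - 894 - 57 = -47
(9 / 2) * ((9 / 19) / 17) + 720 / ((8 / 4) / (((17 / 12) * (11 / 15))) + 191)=89899677 / 23305742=3.86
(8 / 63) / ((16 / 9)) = 1 / 14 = 0.07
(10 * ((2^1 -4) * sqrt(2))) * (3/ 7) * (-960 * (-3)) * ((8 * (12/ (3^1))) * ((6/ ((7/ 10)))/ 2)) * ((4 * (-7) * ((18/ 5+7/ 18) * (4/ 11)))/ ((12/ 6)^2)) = 2646835200 * sqrt(2)/ 77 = 48612860.22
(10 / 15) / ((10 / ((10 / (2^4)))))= 1 / 24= 0.04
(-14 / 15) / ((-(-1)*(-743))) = 14 / 11145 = 0.00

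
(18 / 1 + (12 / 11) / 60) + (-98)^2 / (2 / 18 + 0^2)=4754971 / 55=86454.02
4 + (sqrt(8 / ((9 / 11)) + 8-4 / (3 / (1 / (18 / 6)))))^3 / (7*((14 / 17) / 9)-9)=4-1768*sqrt(39) / 1279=-4.63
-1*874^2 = -763876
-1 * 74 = -74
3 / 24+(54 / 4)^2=1459 / 8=182.38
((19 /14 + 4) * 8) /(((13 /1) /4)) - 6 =654 /91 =7.19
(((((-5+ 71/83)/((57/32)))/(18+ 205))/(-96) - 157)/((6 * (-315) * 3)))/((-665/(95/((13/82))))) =-0.02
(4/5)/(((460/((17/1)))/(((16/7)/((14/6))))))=816/28175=0.03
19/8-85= -661/8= -82.62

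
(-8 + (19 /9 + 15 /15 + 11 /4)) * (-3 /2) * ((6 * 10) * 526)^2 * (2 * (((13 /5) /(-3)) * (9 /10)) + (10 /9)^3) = -146188404824 /243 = -601598373.76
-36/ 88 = -9/ 22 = -0.41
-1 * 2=-2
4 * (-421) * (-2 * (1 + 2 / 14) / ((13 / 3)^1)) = 80832 / 91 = 888.26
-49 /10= -4.90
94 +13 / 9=859 / 9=95.44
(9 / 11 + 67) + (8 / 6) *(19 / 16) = 9161 / 132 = 69.40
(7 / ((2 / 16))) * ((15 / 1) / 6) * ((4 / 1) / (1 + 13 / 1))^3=160 / 49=3.27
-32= -32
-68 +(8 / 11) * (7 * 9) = -244 / 11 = -22.18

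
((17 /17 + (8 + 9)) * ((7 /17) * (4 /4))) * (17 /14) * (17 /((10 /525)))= 16065 /2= 8032.50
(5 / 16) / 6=5 / 96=0.05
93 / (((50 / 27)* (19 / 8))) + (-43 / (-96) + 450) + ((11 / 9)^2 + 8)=592314323 / 1231200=481.09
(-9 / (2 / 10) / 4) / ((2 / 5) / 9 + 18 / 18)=-2025 / 188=-10.77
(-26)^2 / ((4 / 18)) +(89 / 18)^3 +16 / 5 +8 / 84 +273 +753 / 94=33071055113 / 9593640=3447.19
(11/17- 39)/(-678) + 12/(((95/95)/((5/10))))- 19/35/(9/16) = 3080936/605115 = 5.09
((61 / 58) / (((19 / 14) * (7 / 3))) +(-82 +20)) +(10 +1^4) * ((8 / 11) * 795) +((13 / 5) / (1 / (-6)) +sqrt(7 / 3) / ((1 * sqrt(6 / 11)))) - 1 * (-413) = 6697.80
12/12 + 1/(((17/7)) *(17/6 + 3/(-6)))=20/17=1.18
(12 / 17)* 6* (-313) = -22536 / 17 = -1325.65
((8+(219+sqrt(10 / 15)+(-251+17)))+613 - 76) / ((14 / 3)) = sqrt(6) / 14+795 / 7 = 113.75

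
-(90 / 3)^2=-900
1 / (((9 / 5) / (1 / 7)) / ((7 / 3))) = 5 / 27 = 0.19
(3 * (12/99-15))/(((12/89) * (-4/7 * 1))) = 305893/528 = 579.34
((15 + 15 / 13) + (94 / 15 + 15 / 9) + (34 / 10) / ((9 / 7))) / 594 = 0.05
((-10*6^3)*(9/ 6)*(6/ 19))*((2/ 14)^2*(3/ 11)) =-5.69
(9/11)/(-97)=-0.01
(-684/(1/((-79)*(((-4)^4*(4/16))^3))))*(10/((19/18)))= 134196756480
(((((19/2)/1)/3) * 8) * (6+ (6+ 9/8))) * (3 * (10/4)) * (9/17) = 89775/68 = 1320.22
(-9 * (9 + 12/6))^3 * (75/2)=-72772425/2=-36386212.50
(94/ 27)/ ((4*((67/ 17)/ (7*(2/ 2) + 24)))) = 24769/ 3618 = 6.85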